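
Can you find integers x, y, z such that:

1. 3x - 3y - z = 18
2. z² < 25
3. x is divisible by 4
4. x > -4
Yes

Take x = 0, y = -6, z = 0. Substituting into each constraint:
  (1) 3(0) - 3(-6) + 0 = 18 ✓
  (2) z² = (0)² = 0, and 0 < 25 ✓
  (3) 0 = 4 × 0, remainder 0 ✓
  (4) 0 > -4 ✓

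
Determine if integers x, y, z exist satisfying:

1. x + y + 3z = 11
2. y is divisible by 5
Yes

Take x = 11, y = 0, z = 0. Substituting into each constraint:
  (1) 11 + 0 + 3(0) = 11 ✓
  (2) 0 = 5 × 0, remainder 0 ✓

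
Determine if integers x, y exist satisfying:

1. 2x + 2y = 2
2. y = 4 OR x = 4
Yes

Take x = -3, y = 4. Substituting into each constraint:
  (1) 2(-3) + 2(4) = 2 ✓
  (2) y = 4, target 4 ✓ (first branch holds)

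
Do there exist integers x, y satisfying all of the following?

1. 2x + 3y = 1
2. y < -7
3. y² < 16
No

A contradictory subset is {y < -7, y² < 16}. No integer assignment can satisfy these jointly:

  - y < -7: bounds one variable relative to a constant
  - y² < 16: restricts y to |y| ≤ 3

Direct contradiction: the bounds on y require y ≥ -3 and y ≤ -8 simultaneously, which is empty.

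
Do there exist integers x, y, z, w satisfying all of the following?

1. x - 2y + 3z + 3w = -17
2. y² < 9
Yes

Take x = 1, y = 0, z = 0, w = -6. Substituting into each constraint:
  (1) 1 - 2(0) + 3(0) + 3(-6) = -17 ✓
  (2) y² = (0)² = 0, and 0 < 9 ✓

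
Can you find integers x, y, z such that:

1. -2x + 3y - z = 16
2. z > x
Yes

Take x = 0, y = 6, z = 2. Substituting into each constraint:
  (1) -2(0) + 3(6) + (-2) = 16 ✓
  (2) 2 > 0 ✓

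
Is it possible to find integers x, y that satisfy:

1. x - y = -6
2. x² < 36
Yes

Take x = 0, y = 6. Substituting into each constraint:
  (1) 0 + (-6) = -6 ✓
  (2) x² = (0)² = 0, and 0 < 36 ✓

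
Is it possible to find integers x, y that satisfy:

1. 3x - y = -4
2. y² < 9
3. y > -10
Yes

Take x = -1, y = 1. Substituting into each constraint:
  (1) 3(-1) + (-1) = -4 ✓
  (2) y² = (1)² = 1, and 1 < 9 ✓
  (3) 1 > -10 ✓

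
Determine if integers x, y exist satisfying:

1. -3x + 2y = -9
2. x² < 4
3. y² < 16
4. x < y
No

A contradictory subset is {-3x + 2y = -9, x² < 4, x < y}. No integer assignment can satisfy these jointly:

  - -3x + 2y = -9: is a linear equation tying the variables together
  - x² < 4: restricts x to |x| ≤ 1
  - x < y: bounds one variable relative to another variable

Propagating the comparison: y > x and x ≥ -1 give y ≥ 0. Range argument: with x ∈ [-1, 1], y ∈ [0, ∞], the left side of the equation is at least -3, but the right side is -9 < -3. No integer solution exists.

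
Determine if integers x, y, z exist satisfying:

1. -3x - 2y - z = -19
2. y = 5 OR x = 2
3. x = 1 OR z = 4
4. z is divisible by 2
Yes

Take x = 1, y = 5, z = 6. Substituting into each constraint:
  (1) -3(1) - 2(5) + (-6) = -19 ✓
  (2) y = 5, target 5 ✓ (first branch holds)
  (3) x = 1, target 1 ✓ (first branch holds)
  (4) 6 = 2 × 3, remainder 0 ✓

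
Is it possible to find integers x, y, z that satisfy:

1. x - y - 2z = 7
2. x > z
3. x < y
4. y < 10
Yes

Take x = 0, y = 1, z = -4. Substituting into each constraint:
  (1) 0 + (-1) - 2(-4) = 7 ✓
  (2) 0 > -4 ✓
  (3) 0 < 1 ✓
  (4) 1 < 10 ✓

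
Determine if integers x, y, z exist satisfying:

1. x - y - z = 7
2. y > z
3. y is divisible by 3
Yes

Take x = 6, y = 0, z = -1. Substituting into each constraint:
  (1) 6 + 0 + 1 = 7 ✓
  (2) 0 > -1 ✓
  (3) 0 = 3 × 0, remainder 0 ✓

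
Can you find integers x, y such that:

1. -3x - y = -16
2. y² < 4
Yes

Take x = 5, y = 1. Substituting into each constraint:
  (1) -3(5) + (-1) = -16 ✓
  (2) y² = (1)² = 1, and 1 < 4 ✓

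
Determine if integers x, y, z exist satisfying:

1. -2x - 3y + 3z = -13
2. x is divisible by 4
Yes

Take x = -4, y = 3, z = -4. Substituting into each constraint:
  (1) -2(-4) - 3(3) + 3(-4) = -13 ✓
  (2) -4 = 4 × -1, remainder 0 ✓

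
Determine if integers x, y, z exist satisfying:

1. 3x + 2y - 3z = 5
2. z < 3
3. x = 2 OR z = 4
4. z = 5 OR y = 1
Yes

Take x = 2, y = 1, z = 1. Substituting into each constraint:
  (1) 3(2) + 2(1) - 3(1) = 5 ✓
  (2) 1 < 3 ✓
  (3) x = 2, target 2 ✓ (first branch holds)
  (4) y = 1, target 1 ✓ (second branch holds)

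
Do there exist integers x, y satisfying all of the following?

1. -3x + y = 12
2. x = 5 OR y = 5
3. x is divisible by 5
Yes

Take x = 5, y = 27. Substituting into each constraint:
  (1) -3(5) + 27 = 12 ✓
  (2) x = 5, target 5 ✓ (first branch holds)
  (3) 5 = 5 × 1, remainder 0 ✓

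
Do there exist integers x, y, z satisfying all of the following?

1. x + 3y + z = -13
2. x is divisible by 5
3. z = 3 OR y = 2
Yes

Take x = -10, y = -2, z = 3. Substituting into each constraint:
  (1) (-10) + 3(-2) + 3 = -13 ✓
  (2) -10 = 5 × -2, remainder 0 ✓
  (3) z = 3, target 3 ✓ (first branch holds)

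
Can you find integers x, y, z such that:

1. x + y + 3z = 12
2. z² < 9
Yes

Take x = 0, y = 12, z = 0. Substituting into each constraint:
  (1) 0 + 12 + 3(0) = 12 ✓
  (2) z² = (0)² = 0, and 0 < 9 ✓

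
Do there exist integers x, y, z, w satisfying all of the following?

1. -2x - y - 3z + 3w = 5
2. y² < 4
Yes

Take x = 0, y = 1, z = 0, w = 2. Substituting into each constraint:
  (1) -2(0) + (-1) - 3(0) + 3(2) = 5 ✓
  (2) y² = (1)² = 1, and 1 < 4 ✓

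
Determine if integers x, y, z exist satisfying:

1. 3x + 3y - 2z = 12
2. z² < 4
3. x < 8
Yes

Take x = 0, y = 4, z = 0. Substituting into each constraint:
  (1) 3(0) + 3(4) - 2(0) = 12 ✓
  (2) z² = (0)² = 0, and 0 < 4 ✓
  (3) 0 < 8 ✓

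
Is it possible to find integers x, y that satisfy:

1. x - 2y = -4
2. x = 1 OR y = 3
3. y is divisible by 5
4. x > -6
No

A contradictory subset is {x - 2y = -4, x = 1 OR y = 3, y is divisible by 5}. No integer assignment can satisfy these jointly:

  - x - 2y = -4: is a linear equation tying the variables together
  - x = 1 OR y = 3: forces a choice: either x = 1 or y = 3
  - y is divisible by 5: restricts y to multiples of 5

Split on the disjunction (x = 1 OR y = 3):
  • If x = 1: with x = 1, writing y = 5y', every remaining term of the linear equation is divisible by 10, so the left side is ≡ 0 (mod 10); but the right side -5 ≡ 5 (mod 10). No integers can satisfy it.
  • If y = 3: this contradicts the divisibility constraint — 3 is not a multiple of 5.
Both branches are infeasible, so the system has no integer solution.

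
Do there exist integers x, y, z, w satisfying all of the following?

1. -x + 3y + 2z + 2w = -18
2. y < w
Yes

Take x = 0, y = 0, z = -10, w = 1. Substituting into each constraint:
  (1) 0 + 3(0) + 2(-10) + 2(1) = -18 ✓
  (2) 0 < 1 ✓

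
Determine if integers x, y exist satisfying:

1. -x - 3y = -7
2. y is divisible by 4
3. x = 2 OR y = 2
No

The full constraint system is jointly infeasible over the integers. Each constraint and what it forces:

  - -x - 3y = -7: is a linear equation tying the variables together
  - y is divisible by 4: restricts y to multiples of 4
  - x = 2 OR y = 2: forces a choice: either x = 2 or y = 2

Split on the disjunction (x = 2 OR y = 2):
  • If x = 2: with x = 2, writing y = 4y', every remaining term of the linear equation is divisible by 12, so the left side is ≡ 0 (mod 12); but the right side -5 ≡ 7 (mod 12). No integers can satisfy it.
  • If y = 2: this contradicts the divisibility constraint — 2 is not a multiple of 4.
Both branches are infeasible, so the system has no integer solution.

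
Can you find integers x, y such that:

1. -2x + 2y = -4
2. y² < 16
Yes

Take x = 2, y = 0. Substituting into each constraint:
  (1) -2(2) + 2(0) = -4 ✓
  (2) y² = (0)² = 0, and 0 < 16 ✓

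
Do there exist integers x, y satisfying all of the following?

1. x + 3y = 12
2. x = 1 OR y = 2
Yes

Take x = 6, y = 2. Substituting into each constraint:
  (1) 6 + 3(2) = 12 ✓
  (2) y = 2, target 2 ✓ (second branch holds)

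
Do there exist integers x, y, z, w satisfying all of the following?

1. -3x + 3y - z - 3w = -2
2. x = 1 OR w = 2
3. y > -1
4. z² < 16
Yes

Take x = 0, y = 1, z = -1, w = 2. Substituting into each constraint:
  (1) -3(0) + 3(1) + 1 - 3(2) = -2 ✓
  (2) w = 2, target 2 ✓ (second branch holds)
  (3) 1 > -1 ✓
  (4) z² = (-1)² = 1, and 1 < 16 ✓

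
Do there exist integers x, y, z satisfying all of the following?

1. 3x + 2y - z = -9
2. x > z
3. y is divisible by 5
Yes

Take x = -5, y = 0, z = -6. Substituting into each constraint:
  (1) 3(-5) + 2(0) + 6 = -9 ✓
  (2) -5 > -6 ✓
  (3) 0 = 5 × 0, remainder 0 ✓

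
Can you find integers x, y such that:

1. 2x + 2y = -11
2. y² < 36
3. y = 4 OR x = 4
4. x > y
No

Even the single constraint (2x + 2y = -11) is infeasible over the integers.

  - 2x + 2y = -11: every term on the left is divisible by 2, so the LHS ≡ 0 (mod 2), but the RHS -11 is not — no integer solution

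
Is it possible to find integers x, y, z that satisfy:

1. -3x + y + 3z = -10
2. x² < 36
Yes

Take x = 0, y = 2, z = -4. Substituting into each constraint:
  (1) -3(0) + 2 + 3(-4) = -10 ✓
  (2) x² = (0)² = 0, and 0 < 36 ✓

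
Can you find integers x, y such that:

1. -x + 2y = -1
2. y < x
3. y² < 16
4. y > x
No

A contradictory subset is {y < x, y > x}. No integer assignment can satisfy these jointly:

  - y < x: bounds one variable relative to another variable
  - y > x: bounds one variable relative to another variable

Direct contradiction: x > y and y > x cannot both hold.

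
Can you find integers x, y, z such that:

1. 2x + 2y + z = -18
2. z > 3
Yes

Take x = -11, y = 0, z = 4. Substituting into each constraint:
  (1) 2(-11) + 2(0) + 4 = -18 ✓
  (2) 4 > 3 ✓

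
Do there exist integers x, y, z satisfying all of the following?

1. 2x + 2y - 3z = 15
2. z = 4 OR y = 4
Yes

Take x = 2, y = 4, z = -1. Substituting into each constraint:
  (1) 2(2) + 2(4) - 3(-1) = 15 ✓
  (2) y = 4, target 4 ✓ (second branch holds)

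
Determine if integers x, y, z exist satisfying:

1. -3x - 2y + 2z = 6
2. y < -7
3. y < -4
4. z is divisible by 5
Yes

Take x = 4, y = -9, z = 0. Substituting into each constraint:
  (1) -3(4) - 2(-9) + 2(0) = 6 ✓
  (2) -9 < -7 ✓
  (3) -9 < -4 ✓
  (4) 0 = 5 × 0, remainder 0 ✓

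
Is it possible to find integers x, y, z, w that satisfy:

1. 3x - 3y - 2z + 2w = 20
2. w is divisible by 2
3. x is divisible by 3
Yes

Take x = 0, y = -8, z = 0, w = -2. Substituting into each constraint:
  (1) 3(0) - 3(-8) - 2(0) + 2(-2) = 20 ✓
  (2) -2 = 2 × -1, remainder 0 ✓
  (3) 0 = 3 × 0, remainder 0 ✓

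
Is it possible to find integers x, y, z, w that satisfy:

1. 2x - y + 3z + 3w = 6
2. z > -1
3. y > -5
Yes

Take x = 0, y = 0, z = 0, w = 2. Substituting into each constraint:
  (1) 2(0) + 0 + 3(0) + 3(2) = 6 ✓
  (2) 0 > -1 ✓
  (3) 0 > -5 ✓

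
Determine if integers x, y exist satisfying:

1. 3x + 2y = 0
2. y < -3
Yes

Take x = 4, y = -6. Substituting into each constraint:
  (1) 3(4) + 2(-6) = 0 ✓
  (2) -6 < -3 ✓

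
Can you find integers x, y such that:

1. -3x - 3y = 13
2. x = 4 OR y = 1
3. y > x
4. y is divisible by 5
No

Even the single constraint (-3x - 3y = 13) is infeasible over the integers.

  - -3x - 3y = 13: every term on the left is divisible by 3, so the LHS ≡ 0 (mod 3), but the RHS 13 is not — no integer solution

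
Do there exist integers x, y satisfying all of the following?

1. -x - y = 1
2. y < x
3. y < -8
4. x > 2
Yes

Take x = 8, y = -9. Substituting into each constraint:
  (1) (-8) + 9 = 1 ✓
  (2) -9 < 8 ✓
  (3) -9 < -8 ✓
  (4) 8 > 2 ✓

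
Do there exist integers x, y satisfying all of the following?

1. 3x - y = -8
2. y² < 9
Yes

Take x = -3, y = -1. Substituting into each constraint:
  (1) 3(-3) + 1 = -8 ✓
  (2) y² = (-1)² = 1, and 1 < 9 ✓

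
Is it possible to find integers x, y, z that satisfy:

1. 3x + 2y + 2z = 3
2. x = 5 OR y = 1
Yes

Take x = 5, y = -6, z = 0. Substituting into each constraint:
  (1) 3(5) + 2(-6) + 2(0) = 3 ✓
  (2) x = 5, target 5 ✓ (first branch holds)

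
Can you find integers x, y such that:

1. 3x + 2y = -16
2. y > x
Yes

Take x = -6, y = 1. Substituting into each constraint:
  (1) 3(-6) + 2(1) = -16 ✓
  (2) 1 > -6 ✓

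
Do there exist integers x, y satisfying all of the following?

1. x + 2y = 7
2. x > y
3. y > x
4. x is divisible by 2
No

A contradictory subset is {x > y, y > x}. No integer assignment can satisfy these jointly:

  - x > y: bounds one variable relative to another variable
  - y > x: bounds one variable relative to another variable

Direct contradiction: x > y and y > x cannot both hold.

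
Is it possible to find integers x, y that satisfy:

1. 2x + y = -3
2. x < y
Yes

Take x = -2, y = 1. Substituting into each constraint:
  (1) 2(-2) + 1 = -3 ✓
  (2) -2 < 1 ✓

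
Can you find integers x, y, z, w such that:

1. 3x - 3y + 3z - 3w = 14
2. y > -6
No

Even the single constraint (3x - 3y + 3z - 3w = 14) is infeasible over the integers.

  - 3x - 3y + 3z - 3w = 14: every term on the left is divisible by 3, so the LHS ≡ 0 (mod 3), but the RHS 14 is not — no integer solution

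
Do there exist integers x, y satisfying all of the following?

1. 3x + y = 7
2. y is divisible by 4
Yes

Take x = 1, y = 4. Substituting into each constraint:
  (1) 3(1) + 4 = 7 ✓
  (2) 4 = 4 × 1, remainder 0 ✓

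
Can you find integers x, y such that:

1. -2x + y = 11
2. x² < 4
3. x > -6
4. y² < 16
No

A contradictory subset is {-2x + y = 11, x² < 4, y² < 16}. No integer assignment can satisfy these jointly:

  - -2x + y = 11: is a linear equation tying the variables together
  - x² < 4: restricts x to |x| ≤ 1
  - y² < 16: restricts y to |y| ≤ 3

Range argument: with x ∈ [-1, 1], y ∈ [-3, 3], the left side of the equation is at most 5, but the right side is 11 > 5. No integer solution exists.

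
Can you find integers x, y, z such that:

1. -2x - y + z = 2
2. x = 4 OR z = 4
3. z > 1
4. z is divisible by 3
Yes

Take x = 4, y = -4, z = 6. Substituting into each constraint:
  (1) -2(4) + 4 + 6 = 2 ✓
  (2) x = 4, target 4 ✓ (first branch holds)
  (3) 6 > 1 ✓
  (4) 6 = 3 × 2, remainder 0 ✓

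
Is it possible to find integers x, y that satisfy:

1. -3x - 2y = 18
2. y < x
Yes

Take x = -2, y = -6. Substituting into each constraint:
  (1) -3(-2) - 2(-6) = 18 ✓
  (2) -6 < -2 ✓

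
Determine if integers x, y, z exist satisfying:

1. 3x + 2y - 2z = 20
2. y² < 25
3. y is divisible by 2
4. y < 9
Yes

Take x = 0, y = 0, z = -10. Substituting into each constraint:
  (1) 3(0) + 2(0) - 2(-10) = 20 ✓
  (2) y² = (0)² = 0, and 0 < 25 ✓
  (3) 0 = 2 × 0, remainder 0 ✓
  (4) 0 < 9 ✓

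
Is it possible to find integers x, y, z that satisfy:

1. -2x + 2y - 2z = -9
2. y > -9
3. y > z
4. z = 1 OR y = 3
No

Even the single constraint (-2x + 2y - 2z = -9) is infeasible over the integers.

  - -2x + 2y - 2z = -9: every term on the left is divisible by 2, so the LHS ≡ 0 (mod 2), but the RHS -9 is not — no integer solution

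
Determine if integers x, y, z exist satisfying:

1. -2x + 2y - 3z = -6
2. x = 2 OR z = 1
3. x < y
Yes

Take x = 2, y = 5, z = 4. Substituting into each constraint:
  (1) -2(2) + 2(5) - 3(4) = -6 ✓
  (2) x = 2, target 2 ✓ (first branch holds)
  (3) 2 < 5 ✓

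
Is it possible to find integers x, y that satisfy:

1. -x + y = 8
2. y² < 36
Yes

Take x = -8, y = 0. Substituting into each constraint:
  (1) 8 + 0 = 8 ✓
  (2) y² = (0)² = 0, and 0 < 36 ✓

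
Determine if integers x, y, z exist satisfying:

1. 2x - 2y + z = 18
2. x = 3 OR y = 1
Yes

Take x = 3, y = 0, z = 12. Substituting into each constraint:
  (1) 2(3) - 2(0) + 12 = 18 ✓
  (2) x = 3, target 3 ✓ (first branch holds)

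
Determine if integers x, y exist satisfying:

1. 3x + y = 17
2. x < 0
Yes

Take x = -1, y = 20. Substituting into each constraint:
  (1) 3(-1) + 20 = 17 ✓
  (2) -1 < 0 ✓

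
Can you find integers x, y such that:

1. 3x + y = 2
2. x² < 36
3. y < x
Yes

Take x = 1, y = -1. Substituting into each constraint:
  (1) 3(1) + (-1) = 2 ✓
  (2) x² = (1)² = 1, and 1 < 36 ✓
  (3) -1 < 1 ✓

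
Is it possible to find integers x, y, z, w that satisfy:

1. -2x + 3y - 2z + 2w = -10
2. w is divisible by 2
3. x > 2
Yes

Take x = 3, y = 0, z = 2, w = 0. Substituting into each constraint:
  (1) -2(3) + 3(0) - 2(2) + 2(0) = -10 ✓
  (2) 0 = 2 × 0, remainder 0 ✓
  (3) 3 > 2 ✓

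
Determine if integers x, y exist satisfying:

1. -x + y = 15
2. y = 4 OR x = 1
Yes

Take x = 1, y = 16. Substituting into each constraint:
  (1) (-1) + 16 = 15 ✓
  (2) x = 1, target 1 ✓ (second branch holds)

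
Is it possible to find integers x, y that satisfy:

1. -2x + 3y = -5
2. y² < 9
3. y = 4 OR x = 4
Yes

Take x = 4, y = 1. Substituting into each constraint:
  (1) -2(4) + 3(1) = -5 ✓
  (2) y² = (1)² = 1, and 1 < 9 ✓
  (3) x = 4, target 4 ✓ (second branch holds)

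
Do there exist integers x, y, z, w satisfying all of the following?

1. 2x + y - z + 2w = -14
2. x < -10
Yes

Take x = -11, y = 0, z = 0, w = 4. Substituting into each constraint:
  (1) 2(-11) + 0 + 0 + 2(4) = -14 ✓
  (2) -11 < -10 ✓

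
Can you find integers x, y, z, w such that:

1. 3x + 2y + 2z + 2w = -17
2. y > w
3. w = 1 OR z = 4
Yes

Take x = -13, y = 5, z = 4, w = 2. Substituting into each constraint:
  (1) 3(-13) + 2(5) + 2(4) + 2(2) = -17 ✓
  (2) 5 > 2 ✓
  (3) z = 4, target 4 ✓ (second branch holds)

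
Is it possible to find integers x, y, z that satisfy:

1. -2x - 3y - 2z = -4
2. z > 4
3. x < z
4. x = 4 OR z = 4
Yes

Take x = 4, y = -6, z = 7. Substituting into each constraint:
  (1) -2(4) - 3(-6) - 2(7) = -4 ✓
  (2) 7 > 4 ✓
  (3) 4 < 7 ✓
  (4) x = 4, target 4 ✓ (first branch holds)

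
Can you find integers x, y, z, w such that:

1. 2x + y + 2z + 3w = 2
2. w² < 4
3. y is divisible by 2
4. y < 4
Yes

Take x = 0, y = 0, z = 1, w = 0. Substituting into each constraint:
  (1) 2(0) + 0 + 2(1) + 3(0) = 2 ✓
  (2) w² = (0)² = 0, and 0 < 4 ✓
  (3) 0 = 2 × 0, remainder 0 ✓
  (4) 0 < 4 ✓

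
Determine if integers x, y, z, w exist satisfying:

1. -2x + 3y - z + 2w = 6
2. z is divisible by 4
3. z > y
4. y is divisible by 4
Yes

Take x = -9, y = -4, z = 0, w = 0. Substituting into each constraint:
  (1) -2(-9) + 3(-4) + 0 + 2(0) = 6 ✓
  (2) 0 = 4 × 0, remainder 0 ✓
  (3) 0 > -4 ✓
  (4) -4 = 4 × -1, remainder 0 ✓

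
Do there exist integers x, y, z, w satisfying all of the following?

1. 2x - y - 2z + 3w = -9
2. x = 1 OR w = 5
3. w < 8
Yes

Take x = 2, y = 0, z = 14, w = 5. Substituting into each constraint:
  (1) 2(2) + 0 - 2(14) + 3(5) = -9 ✓
  (2) w = 5, target 5 ✓ (second branch holds)
  (3) 5 < 8 ✓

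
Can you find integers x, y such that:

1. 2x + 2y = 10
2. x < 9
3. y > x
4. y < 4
Yes

Take x = 2, y = 3. Substituting into each constraint:
  (1) 2(2) + 2(3) = 10 ✓
  (2) 2 < 9 ✓
  (3) 3 > 2 ✓
  (4) 3 < 4 ✓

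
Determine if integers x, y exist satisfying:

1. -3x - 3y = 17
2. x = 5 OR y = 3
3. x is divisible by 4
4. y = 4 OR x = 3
No

Even the single constraint (-3x - 3y = 17) is infeasible over the integers.

  - -3x - 3y = 17: every term on the left is divisible by 3, so the LHS ≡ 0 (mod 3), but the RHS 17 is not — no integer solution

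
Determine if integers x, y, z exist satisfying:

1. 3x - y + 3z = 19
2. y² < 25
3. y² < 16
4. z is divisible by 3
Yes

Take x = 7, y = 2, z = 0. Substituting into each constraint:
  (1) 3(7) + (-2) + 3(0) = 19 ✓
  (2) y² = (2)² = 4, and 4 < 25 ✓
  (3) y² = (2)² = 4, and 4 < 16 ✓
  (4) 0 = 3 × 0, remainder 0 ✓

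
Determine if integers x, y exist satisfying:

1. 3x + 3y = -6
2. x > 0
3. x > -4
Yes

Take x = 1, y = -3. Substituting into each constraint:
  (1) 3(1) + 3(-3) = -6 ✓
  (2) 1 > 0 ✓
  (3) 1 > -4 ✓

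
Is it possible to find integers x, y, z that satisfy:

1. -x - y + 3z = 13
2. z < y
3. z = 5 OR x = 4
Yes

Take x = 4, y = 10, z = 9. Substituting into each constraint:
  (1) (-4) + (-10) + 3(9) = 13 ✓
  (2) 9 < 10 ✓
  (3) x = 4, target 4 ✓ (second branch holds)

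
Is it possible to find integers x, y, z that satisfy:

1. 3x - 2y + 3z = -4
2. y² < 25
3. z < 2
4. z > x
Yes

Take x = -1, y = 2, z = 1. Substituting into each constraint:
  (1) 3(-1) - 2(2) + 3(1) = -4 ✓
  (2) y² = (2)² = 4, and 4 < 25 ✓
  (3) 1 < 2 ✓
  (4) 1 > -1 ✓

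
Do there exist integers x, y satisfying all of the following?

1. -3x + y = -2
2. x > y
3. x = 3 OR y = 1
No

The full constraint system is jointly infeasible over the integers. Each constraint and what it forces:

  - -3x + y = -2: is a linear equation tying the variables together
  - x > y: bounds one variable relative to another variable
  - x = 3 OR y = 1: forces a choice: either x = 3 or y = 1

Split on the disjunction (x = 3 OR y = 1):
  • If x = 3: the equation forces y = 7, giving (x, y) = (3, 7), which violates x > y.
  • If y = 1: the equation forces x = 1, giving (y, x) = (1, 1), which violates x > y.
Both branches are infeasible, so the system has no integer solution.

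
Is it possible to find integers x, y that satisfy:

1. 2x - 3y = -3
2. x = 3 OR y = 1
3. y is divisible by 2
No

The full constraint system is jointly infeasible over the integers. Each constraint and what it forces:

  - 2x - 3y = -3: is a linear equation tying the variables together
  - x = 3 OR y = 1: forces a choice: either x = 3 or y = 1
  - y is divisible by 2: restricts y to multiples of 2

Modular obstruction: writing y = 2y', every remaining term of the linear equation is divisible by 2, so the left side is ≡ 0 (mod 2); but the right side -3 ≡ 1 (mod 2). No integers can satisfy it.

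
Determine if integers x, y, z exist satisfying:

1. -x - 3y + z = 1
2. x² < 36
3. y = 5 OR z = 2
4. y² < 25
Yes

Take x = 1, y = 0, z = 2. Substituting into each constraint:
  (1) (-1) - 3(0) + 2 = 1 ✓
  (2) x² = (1)² = 1, and 1 < 36 ✓
  (3) z = 2, target 2 ✓ (second branch holds)
  (4) y² = (0)² = 0, and 0 < 25 ✓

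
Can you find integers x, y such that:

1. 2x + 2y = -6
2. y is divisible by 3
Yes

Take x = -3, y = 0. Substituting into each constraint:
  (1) 2(-3) + 2(0) = -6 ✓
  (2) 0 = 3 × 0, remainder 0 ✓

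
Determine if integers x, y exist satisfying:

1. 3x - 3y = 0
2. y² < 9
Yes

Take x = 0, y = 0. Substituting into each constraint:
  (1) 3(0) - 3(0) = 0 ✓
  (2) y² = (0)² = 0, and 0 < 9 ✓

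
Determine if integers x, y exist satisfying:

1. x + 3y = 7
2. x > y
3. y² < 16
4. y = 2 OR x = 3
No

A contradictory subset is {x + 3y = 7, x > y, y = 2 OR x = 3}. No integer assignment can satisfy these jointly:

  - x + 3y = 7: is a linear equation tying the variables together
  - x > y: bounds one variable relative to another variable
  - y = 2 OR x = 3: forces a choice: either y = 2 or x = 3

Split on the disjunction (y = 2 OR x = 3):
  • If y = 2: the equation forces x = 1, giving (y, x) = (2, 1), which violates x > y.
  • If x = 3: with x = 3, every remaining term of the linear equation is divisible by 3, so the left side is ≡ 0 (mod 3); but the right side 4 ≡ 1 (mod 3). No integers can satisfy it.
Both branches are infeasible, so the system has no integer solution.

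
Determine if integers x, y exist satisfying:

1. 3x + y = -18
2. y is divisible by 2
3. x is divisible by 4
Yes

Take x = 0, y = -18. Substituting into each constraint:
  (1) 3(0) + (-18) = -18 ✓
  (2) -18 = 2 × -9, remainder 0 ✓
  (3) 0 = 4 × 0, remainder 0 ✓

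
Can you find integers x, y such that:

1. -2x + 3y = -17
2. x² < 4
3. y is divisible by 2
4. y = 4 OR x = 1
No

A contradictory subset is {-2x + 3y = -17, y is divisible by 2, y = 4 OR x = 1}. No integer assignment can satisfy these jointly:

  - -2x + 3y = -17: is a linear equation tying the variables together
  - y is divisible by 2: restricts y to multiples of 2
  - y = 4 OR x = 1: forces a choice: either y = 4 or x = 1

Modular obstruction: writing y = 2y', every remaining term of the linear equation is divisible by 2, so the left side is ≡ 0 (mod 2); but the right side -17 ≡ 1 (mod 2). No integers can satisfy it.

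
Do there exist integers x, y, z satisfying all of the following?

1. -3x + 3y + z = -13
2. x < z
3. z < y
Yes

Take x = -20, y = -18, z = -19. Substituting into each constraint:
  (1) -3(-20) + 3(-18) + (-19) = -13 ✓
  (2) -20 < -19 ✓
  (3) -19 < -18 ✓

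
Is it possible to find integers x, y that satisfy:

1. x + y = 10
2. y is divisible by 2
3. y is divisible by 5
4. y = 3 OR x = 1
No

The full constraint system is jointly infeasible over the integers. Each constraint and what it forces:

  - x + y = 10: is a linear equation tying the variables together
  - y is divisible by 2: restricts y to multiples of 2
  - y is divisible by 5: restricts y to multiples of 5
  - y = 3 OR x = 1: forces a choice: either y = 3 or x = 1

Split on the disjunction (y = 3 OR x = 1):
  • If y = 3: this contradicts the divisibility constraint — 3 is not a multiple of 5.
  • If x = 1: with x = 1, writing y = 5y', every remaining term of the linear equation is divisible by 5, so the left side is ≡ 0 (mod 5); but the right side 9 ≡ 4 (mod 5). No integers can satisfy it.
Both branches are infeasible, so the system has no integer solution.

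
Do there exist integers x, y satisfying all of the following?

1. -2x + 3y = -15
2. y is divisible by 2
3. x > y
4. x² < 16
No

A contradictory subset is {-2x + 3y = -15, y is divisible by 2}. No integer assignment can satisfy these jointly:

  - -2x + 3y = -15: is a linear equation tying the variables together
  - y is divisible by 2: restricts y to multiples of 2

Modular obstruction: writing y = 2y', every remaining term of the linear equation is divisible by 2, so the left side is ≡ 0 (mod 2); but the right side -15 ≡ 1 (mod 2). No integers can satisfy it.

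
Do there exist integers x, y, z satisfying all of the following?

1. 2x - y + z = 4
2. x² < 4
Yes

Take x = 0, y = 0, z = 4. Substituting into each constraint:
  (1) 2(0) + 0 + 4 = 4 ✓
  (2) x² = (0)² = 0, and 0 < 4 ✓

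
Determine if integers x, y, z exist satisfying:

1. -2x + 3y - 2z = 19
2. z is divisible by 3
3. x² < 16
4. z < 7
Yes

Take x = 1, y = 7, z = 0. Substituting into each constraint:
  (1) -2(1) + 3(7) - 2(0) = 19 ✓
  (2) 0 = 3 × 0, remainder 0 ✓
  (3) x² = (1)² = 1, and 1 < 16 ✓
  (4) 0 < 7 ✓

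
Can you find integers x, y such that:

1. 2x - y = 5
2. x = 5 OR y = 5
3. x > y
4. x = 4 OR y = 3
No

A contradictory subset is {2x - y = 5, x = 5 OR y = 5, x > y}. No integer assignment can satisfy these jointly:

  - 2x - y = 5: is a linear equation tying the variables together
  - x = 5 OR y = 5: forces a choice: either x = 5 or y = 5
  - x > y: bounds one variable relative to another variable

Split on the disjunction (x = 5 OR y = 5):
  • If x = 5: the equation forces y = 5, giving (x, y) = (5, 5), which violates x > y.
  • If y = 5: the equation forces x = 5, giving (y, x) = (5, 5), which violates x > y.
Both branches are infeasible, so the system has no integer solution.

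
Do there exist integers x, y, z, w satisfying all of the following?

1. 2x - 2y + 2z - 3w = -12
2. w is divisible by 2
Yes

Take x = 0, y = 0, z = -6, w = 0. Substituting into each constraint:
  (1) 2(0) - 2(0) + 2(-6) - 3(0) = -12 ✓
  (2) 0 = 2 × 0, remainder 0 ✓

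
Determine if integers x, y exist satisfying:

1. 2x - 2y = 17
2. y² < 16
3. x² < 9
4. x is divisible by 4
No

Even the single constraint (2x - 2y = 17) is infeasible over the integers.

  - 2x - 2y = 17: every term on the left is divisible by 2, so the LHS ≡ 0 (mod 2), but the RHS 17 is not — no integer solution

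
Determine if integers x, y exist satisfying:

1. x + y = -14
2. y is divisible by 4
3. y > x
Yes

Take x = -14, y = 0. Substituting into each constraint:
  (1) (-14) + 0 = -14 ✓
  (2) 0 = 4 × 0, remainder 0 ✓
  (3) 0 > -14 ✓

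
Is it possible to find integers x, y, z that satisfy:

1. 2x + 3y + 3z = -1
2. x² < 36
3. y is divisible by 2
Yes

Take x = -2, y = 0, z = 1. Substituting into each constraint:
  (1) 2(-2) + 3(0) + 3(1) = -1 ✓
  (2) x² = (-2)² = 4, and 4 < 36 ✓
  (3) 0 = 2 × 0, remainder 0 ✓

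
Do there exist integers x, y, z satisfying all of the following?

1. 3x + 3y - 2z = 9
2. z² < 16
Yes

Take x = 3, y = 0, z = 0. Substituting into each constraint:
  (1) 3(3) + 3(0) - 2(0) = 9 ✓
  (2) z² = (0)² = 0, and 0 < 16 ✓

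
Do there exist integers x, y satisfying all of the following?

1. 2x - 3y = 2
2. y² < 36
Yes

Take x = 1, y = 0. Substituting into each constraint:
  (1) 2(1) - 3(0) = 2 ✓
  (2) y² = (0)² = 0, and 0 < 36 ✓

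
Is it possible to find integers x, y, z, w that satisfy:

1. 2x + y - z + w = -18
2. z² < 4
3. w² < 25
Yes

Take x = 0, y = -18, z = 0, w = 0. Substituting into each constraint:
  (1) 2(0) + (-18) + 0 + 0 = -18 ✓
  (2) z² = (0)² = 0, and 0 < 4 ✓
  (3) w² = (0)² = 0, and 0 < 25 ✓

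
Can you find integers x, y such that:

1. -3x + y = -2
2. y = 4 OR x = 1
Yes

Take x = 1, y = 1. Substituting into each constraint:
  (1) -3(1) + 1 = -2 ✓
  (2) x = 1, target 1 ✓ (second branch holds)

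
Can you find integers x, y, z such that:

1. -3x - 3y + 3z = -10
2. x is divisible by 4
No

Even the single constraint (-3x - 3y + 3z = -10) is infeasible over the integers.

  - -3x - 3y + 3z = -10: every term on the left is divisible by 3, so the LHS ≡ 0 (mod 3), but the RHS -10 is not — no integer solution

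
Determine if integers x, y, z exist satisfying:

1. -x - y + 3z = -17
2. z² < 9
Yes

Take x = 0, y = 17, z = 0. Substituting into each constraint:
  (1) 0 + (-17) + 3(0) = -17 ✓
  (2) z² = (0)² = 0, and 0 < 9 ✓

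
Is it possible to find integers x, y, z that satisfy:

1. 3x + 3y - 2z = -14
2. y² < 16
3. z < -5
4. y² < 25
Yes

Take x = -10, y = 0, z = -8. Substituting into each constraint:
  (1) 3(-10) + 3(0) - 2(-8) = -14 ✓
  (2) y² = (0)² = 0, and 0 < 16 ✓
  (3) -8 < -5 ✓
  (4) y² = (0)² = 0, and 0 < 25 ✓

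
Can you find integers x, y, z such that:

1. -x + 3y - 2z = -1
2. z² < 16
Yes

Take x = 1, y = 0, z = 0. Substituting into each constraint:
  (1) (-1) + 3(0) - 2(0) = -1 ✓
  (2) z² = (0)² = 0, and 0 < 16 ✓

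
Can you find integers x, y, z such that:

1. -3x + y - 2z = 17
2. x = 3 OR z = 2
Yes

Take x = 3, y = 0, z = -13. Substituting into each constraint:
  (1) -3(3) + 0 - 2(-13) = 17 ✓
  (2) x = 3, target 3 ✓ (first branch holds)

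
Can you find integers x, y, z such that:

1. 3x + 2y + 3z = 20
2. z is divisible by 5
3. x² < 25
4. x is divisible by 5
Yes

Take x = 0, y = 10, z = 0. Substituting into each constraint:
  (1) 3(0) + 2(10) + 3(0) = 20 ✓
  (2) 0 = 5 × 0, remainder 0 ✓
  (3) x² = (0)² = 0, and 0 < 25 ✓
  (4) 0 = 5 × 0, remainder 0 ✓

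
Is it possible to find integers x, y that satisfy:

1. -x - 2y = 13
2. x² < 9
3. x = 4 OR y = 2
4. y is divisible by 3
No

A contradictory subset is {x² < 9, x = 4 OR y = 2, y is divisible by 3}. No integer assignment can satisfy these jointly:

  - x² < 9: restricts x to |x| ≤ 2
  - x = 4 OR y = 2: forces a choice: either x = 4 or y = 2
  - y is divisible by 3: restricts y to multiples of 3

Split on the disjunction (x = 4 OR y = 2):
  • If x = 4: this contradicts x² < 9, which requires |x| ≤ 2.
  • If y = 2: this contradicts the divisibility constraint — 2 is not a multiple of 3.
Both branches are infeasible, so the system has no integer solution.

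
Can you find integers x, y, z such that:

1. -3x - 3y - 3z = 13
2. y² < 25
No

Even the single constraint (-3x - 3y - 3z = 13) is infeasible over the integers.

  - -3x - 3y - 3z = 13: every term on the left is divisible by 3, so the LHS ≡ 0 (mod 3), but the RHS 13 is not — no integer solution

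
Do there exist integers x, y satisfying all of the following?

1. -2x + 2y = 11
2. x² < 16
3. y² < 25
No

Even the single constraint (-2x + 2y = 11) is infeasible over the integers.

  - -2x + 2y = 11: every term on the left is divisible by 2, so the LHS ≡ 0 (mod 2), but the RHS 11 is not — no integer solution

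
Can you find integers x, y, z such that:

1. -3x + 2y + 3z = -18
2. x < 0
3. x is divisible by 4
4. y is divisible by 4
Yes

Take x = -4, y = 0, z = -10. Substituting into each constraint:
  (1) -3(-4) + 2(0) + 3(-10) = -18 ✓
  (2) -4 < 0 ✓
  (3) -4 = 4 × -1, remainder 0 ✓
  (4) 0 = 4 × 0, remainder 0 ✓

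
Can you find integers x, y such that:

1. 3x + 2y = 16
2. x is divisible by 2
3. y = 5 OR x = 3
Yes

Take x = 2, y = 5. Substituting into each constraint:
  (1) 3(2) + 2(5) = 16 ✓
  (2) 2 = 2 × 1, remainder 0 ✓
  (3) y = 5, target 5 ✓ (first branch holds)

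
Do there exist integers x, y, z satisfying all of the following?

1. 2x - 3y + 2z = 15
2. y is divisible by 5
Yes

Take x = 17, y = 5, z = -2. Substituting into each constraint:
  (1) 2(17) - 3(5) + 2(-2) = 15 ✓
  (2) 5 = 5 × 1, remainder 0 ✓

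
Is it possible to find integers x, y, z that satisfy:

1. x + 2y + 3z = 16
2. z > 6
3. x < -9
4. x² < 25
No

A contradictory subset is {x < -9, x² < 25}. No integer assignment can satisfy these jointly:

  - x < -9: bounds one variable relative to a constant
  - x² < 25: restricts x to |x| ≤ 4

Direct contradiction: the bounds on x require x ≥ -4 and x ≤ -10 simultaneously, which is empty.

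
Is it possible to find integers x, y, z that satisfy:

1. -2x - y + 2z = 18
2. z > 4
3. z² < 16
No

A contradictory subset is {z > 4, z² < 16}. No integer assignment can satisfy these jointly:

  - z > 4: bounds one variable relative to a constant
  - z² < 16: restricts z to |z| ≤ 3

Direct contradiction: the bounds on z require z ≥ 5 and z ≤ 3 simultaneously, which is empty.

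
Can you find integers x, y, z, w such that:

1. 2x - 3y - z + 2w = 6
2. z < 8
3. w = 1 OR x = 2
Yes

Take x = 0, y = -2, z = 2, w = 1. Substituting into each constraint:
  (1) 2(0) - 3(-2) + (-2) + 2(1) = 6 ✓
  (2) 2 < 8 ✓
  (3) w = 1, target 1 ✓ (first branch holds)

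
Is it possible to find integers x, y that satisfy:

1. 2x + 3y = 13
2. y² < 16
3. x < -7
No

The full constraint system is jointly infeasible over the integers. Each constraint and what it forces:

  - 2x + 3y = 13: is a linear equation tying the variables together
  - y² < 16: restricts y to |y| ≤ 3
  - x < -7: bounds one variable relative to a constant

Range argument: with x ∈ [−∞, -8], y ∈ [-3, 3], the left side of the equation is at most -7, but the right side is 13 > -7. No integer solution exists.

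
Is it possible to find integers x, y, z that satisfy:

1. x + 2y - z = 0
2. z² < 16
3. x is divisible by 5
Yes

Take x = 0, y = 0, z = 0. Substituting into each constraint:
  (1) 0 + 2(0) + 0 = 0 ✓
  (2) z² = (0)² = 0, and 0 < 16 ✓
  (3) 0 = 5 × 0, remainder 0 ✓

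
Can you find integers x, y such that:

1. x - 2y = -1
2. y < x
Yes

Take x = 3, y = 2. Substituting into each constraint:
  (1) 3 - 2(2) = -1 ✓
  (2) 2 < 3 ✓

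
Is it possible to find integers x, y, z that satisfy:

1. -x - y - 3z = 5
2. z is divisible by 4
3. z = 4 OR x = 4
Yes

Take x = 4, y = -9, z = 0. Substituting into each constraint:
  (1) (-4) + 9 - 3(0) = 5 ✓
  (2) 0 = 4 × 0, remainder 0 ✓
  (3) x = 4, target 4 ✓ (second branch holds)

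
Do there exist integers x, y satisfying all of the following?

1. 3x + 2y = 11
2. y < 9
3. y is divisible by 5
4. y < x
Yes

Take x = 7, y = -5. Substituting into each constraint:
  (1) 3(7) + 2(-5) = 11 ✓
  (2) -5 < 9 ✓
  (3) -5 = 5 × -1, remainder 0 ✓
  (4) -5 < 7 ✓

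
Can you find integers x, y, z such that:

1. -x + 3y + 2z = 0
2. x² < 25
Yes

Take x = 0, y = 0, z = 0. Substituting into each constraint:
  (1) 0 + 3(0) + 2(0) = 0 ✓
  (2) x² = (0)² = 0, and 0 < 25 ✓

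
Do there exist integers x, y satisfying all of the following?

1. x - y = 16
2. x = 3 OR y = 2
Yes

Take x = 3, y = -13. Substituting into each constraint:
  (1) 3 + 13 = 16 ✓
  (2) x = 3, target 3 ✓ (first branch holds)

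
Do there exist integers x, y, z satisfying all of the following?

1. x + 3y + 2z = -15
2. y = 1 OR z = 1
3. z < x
Yes

Take x = -4, y = 1, z = -7. Substituting into each constraint:
  (1) (-4) + 3(1) + 2(-7) = -15 ✓
  (2) y = 1, target 1 ✓ (first branch holds)
  (3) -7 < -4 ✓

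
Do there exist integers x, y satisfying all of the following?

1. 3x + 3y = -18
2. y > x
Yes

Take x = -4, y = -2. Substituting into each constraint:
  (1) 3(-4) + 3(-2) = -18 ✓
  (2) -2 > -4 ✓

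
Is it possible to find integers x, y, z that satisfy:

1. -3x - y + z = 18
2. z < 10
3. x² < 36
Yes

Take x = 0, y = -18, z = 0. Substituting into each constraint:
  (1) -3(0) + 18 + 0 = 18 ✓
  (2) 0 < 10 ✓
  (3) x² = (0)² = 0, and 0 < 36 ✓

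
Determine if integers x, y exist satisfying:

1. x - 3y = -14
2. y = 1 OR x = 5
Yes

Take x = -11, y = 1. Substituting into each constraint:
  (1) (-11) - 3(1) = -14 ✓
  (2) y = 1, target 1 ✓ (first branch holds)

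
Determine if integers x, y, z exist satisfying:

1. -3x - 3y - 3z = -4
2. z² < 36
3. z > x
No

Even the single constraint (-3x - 3y - 3z = -4) is infeasible over the integers.

  - -3x - 3y - 3z = -4: every term on the left is divisible by 3, so the LHS ≡ 0 (mod 3), but the RHS -4 is not — no integer solution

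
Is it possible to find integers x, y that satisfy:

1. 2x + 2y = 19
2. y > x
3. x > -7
No

Even the single constraint (2x + 2y = 19) is infeasible over the integers.

  - 2x + 2y = 19: every term on the left is divisible by 2, so the LHS ≡ 0 (mod 2), but the RHS 19 is not — no integer solution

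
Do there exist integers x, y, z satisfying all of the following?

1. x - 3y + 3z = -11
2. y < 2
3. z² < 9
Yes

Take x = -11, y = 0, z = 0. Substituting into each constraint:
  (1) (-11) - 3(0) + 3(0) = -11 ✓
  (2) 0 < 2 ✓
  (3) z² = (0)² = 0, and 0 < 9 ✓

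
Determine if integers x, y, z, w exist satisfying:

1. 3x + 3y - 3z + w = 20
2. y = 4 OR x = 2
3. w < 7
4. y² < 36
Yes

Take x = 2, y = 0, z = -3, w = 5. Substituting into each constraint:
  (1) 3(2) + 3(0) - 3(-3) + 5 = 20 ✓
  (2) x = 2, target 2 ✓ (second branch holds)
  (3) 5 < 7 ✓
  (4) y² = (0)² = 0, and 0 < 36 ✓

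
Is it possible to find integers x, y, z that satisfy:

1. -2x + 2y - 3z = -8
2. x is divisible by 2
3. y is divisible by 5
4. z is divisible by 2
Yes

Take x = 4, y = 0, z = 0. Substituting into each constraint:
  (1) -2(4) + 2(0) - 3(0) = -8 ✓
  (2) 4 = 2 × 2, remainder 0 ✓
  (3) 0 = 5 × 0, remainder 0 ✓
  (4) 0 = 2 × 0, remainder 0 ✓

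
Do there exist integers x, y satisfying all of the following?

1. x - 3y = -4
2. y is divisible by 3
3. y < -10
Yes

Take x = -40, y = -12. Substituting into each constraint:
  (1) (-40) - 3(-12) = -4 ✓
  (2) -12 = 3 × -4, remainder 0 ✓
  (3) -12 < -10 ✓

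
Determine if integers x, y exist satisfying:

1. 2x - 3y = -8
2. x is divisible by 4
Yes

Take x = 8, y = 8. Substituting into each constraint:
  (1) 2(8) - 3(8) = -8 ✓
  (2) 8 = 4 × 2, remainder 0 ✓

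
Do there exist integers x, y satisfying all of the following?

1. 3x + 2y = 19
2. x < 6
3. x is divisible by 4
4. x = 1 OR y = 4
No

A contradictory subset is {3x + 2y = 19, x is divisible by 4, x = 1 OR y = 4}. No integer assignment can satisfy these jointly:

  - 3x + 2y = 19: is a linear equation tying the variables together
  - x is divisible by 4: restricts x to multiples of 4
  - x = 1 OR y = 4: forces a choice: either x = 1 or y = 4

Modular obstruction: writing x = 4x', every remaining term of the linear equation is divisible by 2, so the left side is ≡ 0 (mod 2); but the right side 19 ≡ 1 (mod 2). No integers can satisfy it.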